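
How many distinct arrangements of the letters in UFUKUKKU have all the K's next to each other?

Treat the 3 copies of K as a single block. The multiset to arrange is then {KKK, F, U, U, U, U}, 6 items in all.
That gives (6)!/(4!) = 30 arrangements.

30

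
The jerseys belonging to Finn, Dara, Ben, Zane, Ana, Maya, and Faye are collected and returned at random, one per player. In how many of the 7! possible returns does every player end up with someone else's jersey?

Count assignments avoiding every fixed point. For any j of the 7 players fixed to their old jersey, the other 7−j can be arranged in (7−j)! ways.
By inclusion–exclusion this is Σ_{j=0}^{7} (−1)^j C(7,j)·(7−j)!.
Computing: 5040 − 5040 + 2520 − 840 + 210 − 42 + 7 − 1 = 1854.

1854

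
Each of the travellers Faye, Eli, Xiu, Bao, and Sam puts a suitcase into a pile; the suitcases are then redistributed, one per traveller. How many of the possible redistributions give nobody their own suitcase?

Count assignments avoiding every fixed point. For any j of the 5 travellers fixed to their own suitcase, the other 5−j can be arranged in (5−j)! ways.
By inclusion–exclusion this is Σ_{j=0}^{5} (−1)^j C(5,j)·(5−j)!.
Computing: 120 − 120 + 60 − 20 + 5 − 1 = 44.

44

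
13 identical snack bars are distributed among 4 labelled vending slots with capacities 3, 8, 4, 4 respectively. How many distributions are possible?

66

By stars and bars, unrestricted non-negative solutions to x_1+…+x_4 = 13 number C(13+3,3) = 560.
Subtract solutions that violate a single cap (substitute x_i' = x_i − (cap_i+1)): x_1 ≥ 4 gives C(12,3) = 220; x_2 ≥ 9 gives C(7,3) = 35; x_3 ≥ 5 gives C(11,3) = 165; x_4 ≥ 5 gives C(11,3) = 165. Together 585.
Add back pairs where two caps are both exceeded: 1 + 35 + 35 + 0 + 0 + 20 = 91.
By inclusion–exclusion the count is 560 − 585 + 91 = 66.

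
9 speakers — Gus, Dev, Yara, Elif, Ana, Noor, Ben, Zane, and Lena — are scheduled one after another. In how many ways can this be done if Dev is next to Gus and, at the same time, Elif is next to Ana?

20160

Treat {Dev,Gus} as one block (2 orders) and {Elif,Ana} as another (2 orders).
That leaves 7 units to arrange: 2 × 2 × 7! = 4 × 5040 = 20160.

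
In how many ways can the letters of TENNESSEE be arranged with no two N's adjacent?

2940

There are 9!/(4!·2!·2!) = 3780 arrangements of TENNESSEE in total.
If the two N's are adjacent, glue them into one block, leaving 8 items to arrange: (8)!/(4!·2!) = 840 ways.
Subtracting, 3780 − 840 = 2940 arrangements keep the N's apart.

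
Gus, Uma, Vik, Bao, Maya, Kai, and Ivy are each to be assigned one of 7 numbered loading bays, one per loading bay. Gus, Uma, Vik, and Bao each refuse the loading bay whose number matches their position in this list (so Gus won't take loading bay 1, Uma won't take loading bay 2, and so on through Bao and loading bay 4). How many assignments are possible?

2790

Let Aᵢ (for 1 ≤ i ≤ 4) be the placements that put person i in their forbidden loading bay. Any j of these fix j positions, leaving (7−j)! ways to fill the rest, and there are C(4,j) ways to pick which j.
By inclusion–exclusion, the number of valid placements is Σ_{j=0}^{4} (−1)^j C(4,j)·(7−j)!.
Computing: 5040 − 2880 + 720 − 96 + 6 = 2790.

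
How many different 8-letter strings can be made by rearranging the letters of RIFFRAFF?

840

RIFFRAFF has 8 letters with F appearing 4 times and R appearing twice.
So there are 8! / (4!·2!) = 840 distinguishable arrangements.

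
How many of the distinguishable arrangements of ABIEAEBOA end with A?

Fix A in the last position and arrange the remaining 8 letters.
Those 8 letters have A appearing twice, B appearing twice, and E appearing twice, giving (8)!/(2!·2!·2!) = 5040.

5040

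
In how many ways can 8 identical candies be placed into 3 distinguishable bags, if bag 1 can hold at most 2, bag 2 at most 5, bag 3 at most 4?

Without the upper bounds there are C(10,2) = 45 ways to split 8 among 3 bags.
Subtract solutions that violate a single cap (substitute x_i' = x_i − (cap_i+1)): x_1 ≥ 3 gives C(7,2) = 21; x_2 ≥ 6 gives C(4,2) = 6; x_3 ≥ 5 gives C(5,2) = 10. Together 37.
Add back pairs where two caps are both exceeded: 0 + 1 + 0 = 1.
By inclusion–exclusion the count is 45 − 37 + 1 = 9.

9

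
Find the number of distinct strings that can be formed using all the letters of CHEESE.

120

Letter multiplicities in CHEESE: C×1, E×3, H×1, S×1.
Dividing 6! = 720 by 3! = 6 for the repeated letters gives 120.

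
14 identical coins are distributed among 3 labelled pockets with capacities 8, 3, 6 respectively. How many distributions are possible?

Ignoring the caps, the number of non-negative solutions to x_1+…+x_3 = 14 is C(16,2) = 120.
Subtract solutions that violate a single cap (substitute x_i' = x_i − (cap_i+1)): x_1 ≥ 9 gives C(7,2) = 21; x_2 ≥ 4 gives C(12,2) = 66; x_3 ≥ 7 gives C(9,2) = 36. Together 123.
Add back pairs where two caps are both exceeded: 3 + 0 + 10 = 13.
By inclusion–exclusion the count is 120 − 123 + 13 = 10.

10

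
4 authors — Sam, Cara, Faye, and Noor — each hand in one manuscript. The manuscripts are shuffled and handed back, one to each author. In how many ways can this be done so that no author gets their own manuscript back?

This is the derangement count D_4: permutations of 4 items with no fixed point.
By inclusion–exclusion this is Σ_{j=0}^{4} (−1)^j C(4,j)·(4−j)!.
Computing: 24 − 24 + 12 − 4 + 1 = 9.

9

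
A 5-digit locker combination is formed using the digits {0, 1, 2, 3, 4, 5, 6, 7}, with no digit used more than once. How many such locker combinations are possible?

6720

Choose and order 5 of the 8 symbols: the first digit has 8 options, the next 7, and so on down to 4.
That product is 8 × 7 × 6 × 5 × 4 = 6720.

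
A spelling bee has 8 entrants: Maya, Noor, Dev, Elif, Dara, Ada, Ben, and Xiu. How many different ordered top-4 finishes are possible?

This is an ordered selection of 4 from 8: P(8,4).
That gives 8 × 7 × 6 × 5 = 1680.

1680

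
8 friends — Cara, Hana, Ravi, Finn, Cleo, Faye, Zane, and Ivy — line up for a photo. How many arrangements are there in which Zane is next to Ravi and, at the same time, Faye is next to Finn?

2880

Treat {Zane,Ravi} as one block (2 orders) and {Faye,Finn} as another (2 orders).
That leaves 6 units to arrange: 2 × 2 × 6! = 4 × 720 = 2880.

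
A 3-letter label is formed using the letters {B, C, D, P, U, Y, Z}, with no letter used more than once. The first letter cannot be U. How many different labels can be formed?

The first letter has 7−1 = 6 choices (anything except U).
The remaining 2 letters are filled from the other 6 symbols without repetition: 6 × 5 = 30.
Total: 6 × 30 = 180.

180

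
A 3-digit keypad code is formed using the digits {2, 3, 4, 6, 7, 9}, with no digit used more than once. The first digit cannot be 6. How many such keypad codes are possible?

The first digit has 6−1 = 5 choices (anything except 6).
The remaining 2 digits are filled from the other 5 symbols without repetition: 5 × 4 = 20.
Total: 5 × 20 = 100.

100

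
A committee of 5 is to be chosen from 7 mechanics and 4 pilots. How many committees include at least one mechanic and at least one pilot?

With no constraint there are C(11,5) = 462 possible selections.
Subtract selections that omit an entire group: no mechanics → C(4,5) = 0; no pilots → C(7,5) = 21.
Both groups omitted at once is impossible, so 462 − 21 = 441.

441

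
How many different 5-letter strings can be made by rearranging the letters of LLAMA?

LLAMA has 5 letters with A appearing twice and L appearing twice.
The number of distinct arrangements is 5!/(2!·2!) = 120/4 = 30.

30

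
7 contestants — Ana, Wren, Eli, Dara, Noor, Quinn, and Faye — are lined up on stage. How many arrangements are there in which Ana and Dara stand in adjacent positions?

1440

Treat {Ana, Dara} as a single unit. There are 6 units to order, and the pair itself can be ordered 2 ways.
That gives 2 × 6! = 2 × 720 = 1440.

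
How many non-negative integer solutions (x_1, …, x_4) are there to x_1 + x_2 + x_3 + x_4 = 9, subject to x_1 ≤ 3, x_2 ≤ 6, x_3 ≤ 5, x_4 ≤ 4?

100

Ignoring the caps, the number of non-negative solutions to x_1+…+x_4 = 9 is C(12,3) = 220.
Subtract solutions that violate a single cap (substitute x_i' = x_i − (cap_i+1)): x_1 ≥ 4 gives C(8,3) = 56; x_2 ≥ 7 gives C(5,3) = 10; x_3 ≥ 6 gives C(6,3) = 20; x_4 ≥ 5 gives C(7,3) = 35. Together 121.
Add back pairs where two caps are both exceeded: 0 + 0 + 1 + 0 + 0 + 0 = 1.
By inclusion–exclusion the count is 220 − 121 + 1 = 100.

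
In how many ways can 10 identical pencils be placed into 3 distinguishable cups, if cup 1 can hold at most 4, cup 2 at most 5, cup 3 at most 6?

By stars and bars, unrestricted non-negative solutions to x_1+…+x_3 = 10 number C(10+2,2) = 66.
Subtract solutions that violate a single cap (substitute x_i' = x_i − (cap_i+1)): x_1 ≥ 5 gives C(7,2) = 21; x_2 ≥ 6 gives C(6,2) = 15; x_3 ≥ 7 gives C(5,2) = 10. Together 46.
No two caps can be exceeded simultaneously, so the pair terms are all 0.
By inclusion–exclusion the count is 66 − 46 + 0 = 20.

20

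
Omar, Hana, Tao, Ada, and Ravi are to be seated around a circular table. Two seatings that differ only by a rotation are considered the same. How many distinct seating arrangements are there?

Around a circle, 5 distinct people have 5!/5 = (4)! = 24 rotationally distinct seatings.

24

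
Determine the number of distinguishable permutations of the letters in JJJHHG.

60

Letter multiplicities in JJJHHG: G×1, H×2, J×3.
So there are 6! / (3!·2!) = 60 distinguishable arrangements.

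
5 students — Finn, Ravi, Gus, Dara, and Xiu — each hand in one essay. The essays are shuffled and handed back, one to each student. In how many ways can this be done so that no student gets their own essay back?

44

Let Aᵢ be the assignments in which student i gets their own essay. We want the size of the complement of A₁∪…∪A_5.
By inclusion–exclusion this is Σ_{j=0}^{5} (−1)^j C(5,j)·(5−j)!.
Computing: 120 − 120 + 60 − 20 + 5 − 1 = 44.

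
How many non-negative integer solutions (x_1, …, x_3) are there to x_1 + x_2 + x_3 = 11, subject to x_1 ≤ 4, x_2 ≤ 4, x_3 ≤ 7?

15

Ignoring the caps, the number of non-negative solutions to x_1+…+x_3 = 11 is C(13,2) = 78.
Subtract solutions that violate a single cap (substitute x_i' = x_i − (cap_i+1)): x_1 ≥ 5 gives C(8,2) = 28; x_2 ≥ 5 gives C(8,2) = 28; x_3 ≥ 8 gives C(5,2) = 10. Together 66.
Add back pairs where two caps are both exceeded: 3 + 0 + 0 = 3.
By inclusion–exclusion the count is 78 − 66 + 3 = 15.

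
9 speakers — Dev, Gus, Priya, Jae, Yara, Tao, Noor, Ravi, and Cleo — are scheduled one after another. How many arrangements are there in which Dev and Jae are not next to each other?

There are 9! = 362880 arrangements in all. If Dev and Jae are adjacent, merging them into one block gives 2·(8)! = 80640 arrangements.
Complementary counting: 362880 − 80640 = 282240.

282240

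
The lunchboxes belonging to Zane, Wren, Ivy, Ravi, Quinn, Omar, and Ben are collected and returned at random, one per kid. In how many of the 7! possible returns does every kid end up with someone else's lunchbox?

This is the derangement count D_7: permutations of 7 items with no fixed point.
By inclusion–exclusion this is Σ_{j=0}^{7} (−1)^j C(7,j)·(7−j)!.
Computing: 5040 − 5040 + 2520 − 840 + 210 − 42 + 7 − 1 = 1854.

1854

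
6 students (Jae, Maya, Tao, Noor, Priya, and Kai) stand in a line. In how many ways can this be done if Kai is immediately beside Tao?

Place the 4 others and the Kai-Tao pair as 5 objects in a line; the pair has 2 internal arrangements.
So the count is 2·(5)! = 240.

240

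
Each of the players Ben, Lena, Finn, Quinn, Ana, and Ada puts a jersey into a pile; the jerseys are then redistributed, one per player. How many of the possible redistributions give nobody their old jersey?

This is the derangement count D_6: permutations of 6 items with no fixed point.
By inclusion–exclusion this is Σ_{j=0}^{6} (−1)^j C(6,j)·(6−j)!.
Computing: 720 − 720 + 360 − 120 + 30 − 6 + 1 = 265.

265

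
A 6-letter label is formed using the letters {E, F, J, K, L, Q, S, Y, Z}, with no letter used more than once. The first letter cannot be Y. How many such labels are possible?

53760

The first letter has 9−1 = 8 choices (anything except Y).
The remaining 5 letters are filled from the other 8 symbols without repetition: 8 × 7 × 6 × 5 × 4 = 6720.
Total: 8 × 6720 = 53760.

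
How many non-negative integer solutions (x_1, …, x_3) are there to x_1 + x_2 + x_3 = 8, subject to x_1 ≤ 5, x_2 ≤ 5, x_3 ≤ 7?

32

Ignoring the caps, the number of non-negative solutions to x_1+…+x_3 = 8 is C(10,2) = 45.
Subtract solutions that violate a single cap (substitute x_i' = x_i − (cap_i+1)): x_1 ≥ 6 gives C(4,2) = 6; x_2 ≥ 6 gives C(4,2) = 6; x_3 ≥ 8 gives C(2,2) = 1. Together 13.
No two caps can be exceeded simultaneously, so the pair terms are all 0.
By inclusion–exclusion the count is 45 − 13 + 0 = 32.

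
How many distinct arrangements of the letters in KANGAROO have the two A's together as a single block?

Treat the 2 copies of A as a single block. The multiset to arrange is then {AA, G, K, N, O, O, R}, 7 items in all.
That gives (7)!/(2!) = 2520 arrangements.

2520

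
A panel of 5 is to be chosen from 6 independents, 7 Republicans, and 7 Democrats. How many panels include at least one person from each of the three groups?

10976

Unrestricted: C(20,5) = 15504 ways to pick any 5 of the 20.
Selections missing a whole group: no independents → C(14,5) = 2002; no Republicans → C(13,5) = 1287; no Democrats → C(13,5) = 1287.
Add back selections omitting two groups (i.e. drawn from a single group): C(6,5) + C(7,5) + C(7,5) = 48.
By inclusion–exclusion: 15504 − 4576 + 48 = 10976.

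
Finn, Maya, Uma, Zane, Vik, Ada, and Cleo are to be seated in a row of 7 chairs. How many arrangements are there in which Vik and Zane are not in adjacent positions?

3600

Of the 7! = 5040 arrangements, those with Vik and Zane adjacent number 2 × 6! = 1440 (treat the pair as a block with 2 internal orders).
Complementary counting: 5040 − 1440 = 3600.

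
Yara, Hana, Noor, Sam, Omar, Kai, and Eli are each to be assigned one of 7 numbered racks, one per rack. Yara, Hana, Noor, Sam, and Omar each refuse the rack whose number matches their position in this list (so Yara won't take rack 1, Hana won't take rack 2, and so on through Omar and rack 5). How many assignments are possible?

Let Aᵢ (for 1 ≤ i ≤ 5) be the placements that put person i in their forbidden rack. Any j of these fix j positions, leaving (7−j)! ways to fill the rest, and there are C(5,j) ways to pick which j.
By inclusion–exclusion, the number of valid placements is Σ_{j=0}^{5} (−1)^j C(5,j)·(7−j)!.
Computing: 5040 − 3600 + 1200 − 240 + 30 − 2 = 2428.

2428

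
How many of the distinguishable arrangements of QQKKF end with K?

With the last slot taken by K, it remains to arrange the other 4 letters (QQKF).
Those 4 letters have Q appearing twice, giving (4)!/(2!) = 12.

12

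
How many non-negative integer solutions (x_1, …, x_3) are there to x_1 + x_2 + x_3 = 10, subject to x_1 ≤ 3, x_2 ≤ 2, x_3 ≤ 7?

Ignoring the caps, the number of non-negative solutions to x_1+…+x_3 = 10 is C(12,2) = 66.
Subtract solutions that violate a single cap (substitute x_i' = x_i − (cap_i+1)): x_1 ≥ 4 gives C(8,2) = 28; x_2 ≥ 3 gives C(9,2) = 36; x_3 ≥ 8 gives C(4,2) = 6. Together 70.
Add back pairs where two caps are both exceeded: 10 + 0 + 0 = 10.
By inclusion–exclusion the count is 66 − 70 + 10 = 6.

6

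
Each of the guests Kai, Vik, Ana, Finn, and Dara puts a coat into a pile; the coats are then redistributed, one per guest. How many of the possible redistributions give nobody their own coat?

Count assignments avoiding every fixed point. For any j of the 5 guests fixed to their own coat, the other 5−j can be arranged in (5−j)! ways.
By inclusion–exclusion this is Σ_{j=0}^{5} (−1)^j C(5,j)·(5−j)!.
Computing: 120 − 120 + 60 − 20 + 5 − 1 = 44.

44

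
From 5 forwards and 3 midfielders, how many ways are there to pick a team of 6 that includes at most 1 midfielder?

3

Split by how many midfielders are chosen (0 through 1).
Sum: C(3,0)·C(5,6) + C(3,1)·C(5,5) = 0 + 3 = 3.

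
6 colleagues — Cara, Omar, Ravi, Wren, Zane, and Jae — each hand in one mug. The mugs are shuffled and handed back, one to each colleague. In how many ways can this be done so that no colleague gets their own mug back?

265

Count assignments avoiding every fixed point. For any j of the 6 colleagues fixed to their own mug, the other 6−j can be arranged in (6−j)! ways.
By inclusion–exclusion this is Σ_{j=0}^{6} (−1)^j C(6,j)·(6−j)!.
Computing: 720 − 720 + 360 − 120 + 30 − 6 + 1 = 265.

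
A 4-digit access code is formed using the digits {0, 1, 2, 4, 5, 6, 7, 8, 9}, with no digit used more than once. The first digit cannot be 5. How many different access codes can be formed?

The first digit has 9−1 = 8 choices (anything except 5).
The remaining 3 digits are filled from the other 8 symbols without repetition: 8 × 7 × 6 = 336.
Total: 8 × 336 = 2688.

2688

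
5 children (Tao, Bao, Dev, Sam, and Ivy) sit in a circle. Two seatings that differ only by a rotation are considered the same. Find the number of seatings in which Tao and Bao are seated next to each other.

12

Treat {Tao, Bao} as one unit (2 internal orders) and seat the resulting 4 units around the table: (3)! circular arrangements.
So 2 × (3)! = 2 × 6 = 12.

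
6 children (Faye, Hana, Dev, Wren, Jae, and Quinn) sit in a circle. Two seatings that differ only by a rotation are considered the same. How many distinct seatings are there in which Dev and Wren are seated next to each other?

48

Treat {Dev, Wren} as one unit (2 internal orders) and seat the resulting 5 units around the table: (4)! circular arrangements.
So 2 × (4)! = 2 × 24 = 48.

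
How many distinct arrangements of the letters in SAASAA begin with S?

Fix S in the first position and arrange the remaining 5 letters.
Those 5 letters have A appearing 4 times, giving (5)!/(4!) = 5.

5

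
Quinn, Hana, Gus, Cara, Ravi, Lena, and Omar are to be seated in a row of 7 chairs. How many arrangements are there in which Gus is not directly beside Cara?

There are 7! = 5040 arrangements in all. If Gus and Cara are adjacent, merging them into one block gives 2·(6)! = 1440 arrangements.
Complementary counting: 5040 − 1440 = 3600.

3600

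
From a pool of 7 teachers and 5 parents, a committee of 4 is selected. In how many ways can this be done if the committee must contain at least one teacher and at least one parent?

Total 4-person selections from all 12: C(12,4) = 495.
Subtract selections that omit an entire group: no teachers → C(5,4) = 5; no parents → C(7,4) = 35.
Both groups omitted at once is impossible, so 495 − 40 = 455.

455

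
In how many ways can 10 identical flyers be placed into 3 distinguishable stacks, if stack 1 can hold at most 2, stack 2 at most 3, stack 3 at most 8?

9

Ignoring the caps, the number of non-negative solutions to x_1+…+x_3 = 10 is C(12,2) = 66.
Subtract solutions that violate a single cap (substitute x_i' = x_i − (cap_i+1)): x_1 ≥ 3 gives C(9,2) = 36; x_2 ≥ 4 gives C(8,2) = 28; x_3 ≥ 9 gives C(3,2) = 3. Together 67.
Add back pairs where two caps are both exceeded: 10 + 0 + 0 = 10.
By inclusion–exclusion the count is 66 − 67 + 10 = 9.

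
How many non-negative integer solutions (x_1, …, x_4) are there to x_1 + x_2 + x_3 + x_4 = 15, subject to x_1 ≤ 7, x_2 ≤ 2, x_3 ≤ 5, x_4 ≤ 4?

19

By stars and bars, unrestricted non-negative solutions to x_1+…+x_4 = 15 number C(15+3,3) = 816.
Subtract solutions that violate a single cap (substitute x_i' = x_i − (cap_i+1)): x_1 ≥ 8 gives C(10,3) = 120; x_2 ≥ 3 gives C(15,3) = 455; x_3 ≥ 6 gives C(12,3) = 220; x_4 ≥ 5 gives C(13,3) = 286. Together 1081.
Add back pairs where two caps are both exceeded: 35 + 4 + 10 + 84 + 120 + 35 = 288.
Subtract triples: 0 + 0 + 0 + 4 = 4.
By inclusion–exclusion the count is 816 − 1081 + 288 − 4 = 19.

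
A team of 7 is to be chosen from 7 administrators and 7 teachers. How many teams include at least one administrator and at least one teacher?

Unrestricted: C(14,7) = 3432 ways to pick any 7 of the 14.
Selections missing a whole group: no administrators → C(7,7) = 1; no teachers → C(7,7) = 1.
Both groups omitted at once is impossible, so 3432 − 2 = 3430.

3430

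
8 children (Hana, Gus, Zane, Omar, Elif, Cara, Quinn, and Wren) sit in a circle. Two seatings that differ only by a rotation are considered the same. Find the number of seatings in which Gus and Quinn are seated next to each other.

1440

Treat {Gus, Quinn} as one unit (2 internal orders) and seat the resulting 7 units around the table: (6)! circular arrangements.
So 2 × (6)! = 2 × 720 = 1440.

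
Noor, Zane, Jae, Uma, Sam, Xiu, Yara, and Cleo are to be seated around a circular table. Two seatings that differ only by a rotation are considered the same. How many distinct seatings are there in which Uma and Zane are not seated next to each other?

All circular seatings of 8 people number (7)! = 5040.
Those with Uma next to Zane: fuse the pair into one unit and seat 7 units around a circle — 2·(6)! = 1440.
Subtracting, 5040 − 1440 = 3600.

3600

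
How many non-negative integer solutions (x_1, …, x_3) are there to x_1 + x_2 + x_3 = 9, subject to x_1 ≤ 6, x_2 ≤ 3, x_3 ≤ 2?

6

By stars and bars, unrestricted non-negative solutions to x_1+…+x_3 = 9 number C(9+2,2) = 55.
Subtract solutions that violate a single cap (substitute x_i' = x_i − (cap_i+1)): x_1 ≥ 7 gives C(4,2) = 6; x_2 ≥ 4 gives C(7,2) = 21; x_3 ≥ 3 gives C(8,2) = 28. Together 55.
Add back pairs where two caps are both exceeded: 0 + 0 + 6 = 6.
By inclusion–exclusion the count is 55 − 55 + 6 = 6.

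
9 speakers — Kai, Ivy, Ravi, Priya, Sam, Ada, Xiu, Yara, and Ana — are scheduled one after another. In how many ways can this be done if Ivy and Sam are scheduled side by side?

Place the 7 others and the Ivy-Sam pair as 8 objects in a line; the pair has 2 internal arrangements.
That gives 2 × 8! = 2 × 40320 = 80640.

80640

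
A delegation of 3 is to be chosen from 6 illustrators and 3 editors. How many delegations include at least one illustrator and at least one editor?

63

With no constraint there are C(9,3) = 84 possible selections.
Subtract selections that omit an entire group: no illustrators → C(3,3) = 1; no editors → C(6,3) = 20.
Both groups omitted at once is impossible, so 84 − 21 = 63.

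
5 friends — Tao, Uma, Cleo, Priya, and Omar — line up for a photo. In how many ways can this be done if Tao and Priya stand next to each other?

48

Place the 3 others and the Tao-Priya pair as 4 objects in a line; the pair has 2 internal arrangements.
That gives 2 × 4! = 2 × 24 = 48.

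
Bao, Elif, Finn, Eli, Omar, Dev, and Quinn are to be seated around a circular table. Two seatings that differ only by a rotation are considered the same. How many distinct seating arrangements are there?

720

Seat Bao anywhere (absorbing the rotational symmetry), then permute the other 6: (6)! = 720.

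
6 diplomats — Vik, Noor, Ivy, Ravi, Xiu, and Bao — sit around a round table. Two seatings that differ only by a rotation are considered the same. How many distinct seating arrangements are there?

120

Fix one person's seat to break rotational symmetry; the remaining 5 people can be arranged in (5)! = 120 ways.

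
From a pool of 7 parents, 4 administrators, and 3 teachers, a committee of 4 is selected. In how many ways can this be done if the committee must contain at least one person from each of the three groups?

Total 4-person selections from all 14: C(14,4) = 1001.
Subtract selections that omit an entire group: no parents → C(7,4) = 35; no administrators → C(10,4) = 210; no teachers → C(11,4) = 330.
Add back selections omitting two groups (i.e. drawn from a single group): C(7,4) + C(4,4) + C(3,4) = 36.
By inclusion–exclusion: 1001 − 575 + 36 = 462.

462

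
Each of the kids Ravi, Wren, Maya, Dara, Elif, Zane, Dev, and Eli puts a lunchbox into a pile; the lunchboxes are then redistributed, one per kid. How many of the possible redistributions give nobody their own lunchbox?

Let Aᵢ be the assignments in which kid i gets their own lunchbox. We want the size of the complement of A₁∪…∪A_8.
By inclusion–exclusion this is Σ_{j=0}^{8} (−1)^j C(8,j)·(8−j)!.
Computing: 40320 − 40320 + 20160 − 6720 + 1680 − 336 + 56 − 8 + 1 = 14833.

14833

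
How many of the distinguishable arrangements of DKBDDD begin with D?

With the first slot taken by D, it remains to arrange the other 5 letters (KBDDD).
Those 5 letters have D appearing 3 times, giving (5)!/(3!) = 20.

20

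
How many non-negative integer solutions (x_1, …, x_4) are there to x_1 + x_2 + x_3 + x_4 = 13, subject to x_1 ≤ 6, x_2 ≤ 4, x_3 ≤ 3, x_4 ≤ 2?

Without the upper bounds there are C(16,3) = 560 ways to split 13 among 4 variables.
Subtract solutions that violate a single cap (substitute x_i' = x_i − (cap_i+1)): x_1 ≥ 7 gives C(9,3) = 84; x_2 ≥ 5 gives C(11,3) = 165; x_3 ≥ 4 gives C(12,3) = 220; x_4 ≥ 3 gives C(13,3) = 286. Together 755.
Add back pairs where two caps are both exceeded: 4 + 10 + 20 + 35 + 56 + 84 = 209.
Subtract triples: 0 + 0 + 0 + 4 = 4.
By inclusion–exclusion the count is 560 − 755 + 209 − 4 = 10.

10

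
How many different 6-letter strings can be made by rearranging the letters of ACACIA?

60

Letter multiplicities in ACACIA: A×3, C×2, I×1.
The number of distinct arrangements is 6!/(3!·2!) = 720/12 = 60.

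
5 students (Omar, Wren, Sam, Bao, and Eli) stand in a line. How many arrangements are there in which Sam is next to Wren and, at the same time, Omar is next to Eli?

24

Treat {Sam,Wren} as one block (2 orders) and {Omar,Eli} as another (2 orders).
That leaves 3 units to arrange: 2 × 2 × 3! = 4 × 6 = 24.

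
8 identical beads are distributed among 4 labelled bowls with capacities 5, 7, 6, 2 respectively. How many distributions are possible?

94

By stars and bars, unrestricted non-negative solutions to x_1+…+x_4 = 8 number C(8+3,3) = 165.
Subtract solutions that violate a single cap (substitute x_i' = x_i − (cap_i+1)): x_1 ≥ 6 gives C(5,3) = 10; x_2 ≥ 8 gives C(3,3) = 1; x_3 ≥ 7 gives C(4,3) = 4; x_4 ≥ 3 gives C(8,3) = 56. Together 71.
No two caps can be exceeded simultaneously, so the pair terms are all 0.
By inclusion–exclusion the count is 165 − 71 + 0 = 94.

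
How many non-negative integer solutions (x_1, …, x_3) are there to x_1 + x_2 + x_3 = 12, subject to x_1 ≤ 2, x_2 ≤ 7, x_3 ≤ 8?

15

Ignoring the caps, the number of non-negative solutions to x_1+…+x_3 = 12 is C(14,2) = 91.
Subtract solutions that violate a single cap (substitute x_i' = x_i − (cap_i+1)): x_1 ≥ 3 gives C(11,2) = 55; x_2 ≥ 8 gives C(6,2) = 15; x_3 ≥ 9 gives C(5,2) = 10. Together 80.
Add back pairs where two caps are both exceeded: 3 + 1 + 0 = 4.
By inclusion–exclusion the count is 91 − 80 + 4 = 15.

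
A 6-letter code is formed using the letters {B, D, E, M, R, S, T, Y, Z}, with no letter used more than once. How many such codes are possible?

This is a permutation of 6 out of 9: P(9,6) = 9!/3!.
That product is 9 × 8 × 7 × 6 × 5 × 4 = 60480.

60480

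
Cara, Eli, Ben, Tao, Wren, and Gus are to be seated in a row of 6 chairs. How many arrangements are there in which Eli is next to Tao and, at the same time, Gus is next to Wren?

Treat {Eli,Tao} as one block (2 orders) and {Gus,Wren} as another (2 orders).
That leaves 4 units to arrange: 2 × 2 × 4! = 4 × 24 = 96.

96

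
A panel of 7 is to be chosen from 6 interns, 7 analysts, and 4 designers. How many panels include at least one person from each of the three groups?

Total 7-person selections from all 17: C(17,7) = 19448.
Subtract selections that omit an entire group: no interns → C(11,7) = 330; no analysts → C(10,7) = 120; no designers → C(13,7) = 1716.
Add back selections omitting two groups (i.e. drawn from a single group): C(6,7) + C(7,7) + C(4,7) = 1.
By inclusion–exclusion: 19448 − 2166 + 1 = 17283.

17283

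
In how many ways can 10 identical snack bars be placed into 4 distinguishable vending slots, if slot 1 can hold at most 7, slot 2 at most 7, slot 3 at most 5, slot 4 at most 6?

Ignoring the caps, the number of non-negative solutions to x_1+…+x_4 = 10 is C(13,3) = 286.
Subtract solutions that violate a single cap (substitute x_i' = x_i − (cap_i+1)): x_1 ≥ 8 gives C(5,3) = 10; x_2 ≥ 8 gives C(5,3) = 10; x_3 ≥ 6 gives C(7,3) = 35; x_4 ≥ 7 gives C(6,3) = 20. Together 75.
No two caps can be exceeded simultaneously, so the pair terms are all 0.
By inclusion–exclusion the count is 286 − 75 + 0 = 211.

211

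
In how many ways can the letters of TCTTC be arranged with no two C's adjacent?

6

Total arrangements of TCTTC: 5!/(3!·2!) = 10.
If the two C's are adjacent, glue them into one block, leaving 4 items to arrange: (4)!/(3!) = 4 ways.
Hence 10 − 4 = 6.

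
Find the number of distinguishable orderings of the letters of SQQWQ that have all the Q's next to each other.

Treat the 3 copies of Q as a single block. The multiset to arrange is then {QQQ, S, W}, 3 items in all.
All 3 items are distinct, so there are (3)! = 6 arrangements.

6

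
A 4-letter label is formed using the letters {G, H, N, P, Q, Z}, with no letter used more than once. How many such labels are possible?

Choose and order 4 of the 6 symbols: the first letter has 6 options, the next 5, then 4, 3.
6 × 5 × 4 × 3 = 360.

360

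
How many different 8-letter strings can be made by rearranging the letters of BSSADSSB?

The 8 letters of BSSADSSB have repeats: B appearing twice and S appearing 4 times.
Dividing 8! = 40320 by 4!·2! = 48 for the repeated letters gives 840.

840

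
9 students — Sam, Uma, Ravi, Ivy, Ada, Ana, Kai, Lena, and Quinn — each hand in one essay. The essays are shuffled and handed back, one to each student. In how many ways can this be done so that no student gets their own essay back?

133496

Let Aᵢ be the assignments in which student i gets their own essay. We want the size of the complement of A₁∪…∪A_9.
By inclusion–exclusion this is Σ_{j=0}^{9} (−1)^j C(9,j)·(9−j)!.
Computing: 362880 − 362880 + 181440 − 60480 + 15120 − 3024 + 504 − 72 + 9 − 1 = 133496.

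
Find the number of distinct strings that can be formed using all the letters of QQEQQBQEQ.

The 9 letters of QQEQQBQEQ have repeats: E appearing twice and Q appearing 6 times.
The number of distinct arrangements is 9!/(6!·2!) = 362880/1440 = 252.

252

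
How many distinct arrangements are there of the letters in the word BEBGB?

BEBGB has 5 letters with B appearing 3 times.
The number of distinct arrangements is 5!/(3!) = 120/6 = 20.

20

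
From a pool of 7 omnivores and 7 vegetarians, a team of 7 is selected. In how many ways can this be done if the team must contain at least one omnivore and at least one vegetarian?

3430

Unrestricted: C(14,7) = 3432 ways to pick any 7 of the 14.
Subtract selections that omit an entire group: no omnivores → C(7,7) = 1; no vegetarians → C(7,7) = 1.
Both groups omitted at once is impossible, so 3432 − 2 = 3430.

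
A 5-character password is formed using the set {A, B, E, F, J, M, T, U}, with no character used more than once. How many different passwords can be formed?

With no repetition, fill the 5 characters in order: 8 choices, then 7, down to 4.
That product is 8 × 7 × 6 × 5 × 4 = 6720.

6720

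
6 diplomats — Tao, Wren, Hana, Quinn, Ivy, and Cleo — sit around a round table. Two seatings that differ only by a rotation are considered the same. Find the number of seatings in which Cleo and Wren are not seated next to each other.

72

All circular seatings of 6 people number (5)! = 120.
Seatings with Cleo beside Wren: treat them as a block with 2 internal orders, giving 2 × (4)! = 48.
Subtracting, 120 − 48 = 72.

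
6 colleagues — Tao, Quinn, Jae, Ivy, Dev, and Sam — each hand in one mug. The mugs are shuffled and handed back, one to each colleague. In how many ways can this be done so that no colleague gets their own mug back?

Count assignments avoiding every fixed point. For any j of the 6 colleagues fixed to their own mug, the other 6−j can be arranged in (6−j)! ways.
By inclusion–exclusion this is Σ_{j=0}^{6} (−1)^j C(6,j)·(6−j)!.
Computing: 720 − 720 + 360 − 120 + 30 − 6 + 1 = 265.

265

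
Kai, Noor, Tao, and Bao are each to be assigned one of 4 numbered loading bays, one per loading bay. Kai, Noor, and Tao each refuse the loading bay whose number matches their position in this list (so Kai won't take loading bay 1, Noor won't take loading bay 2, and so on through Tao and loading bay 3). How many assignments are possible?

11

Let Aᵢ (for i ∈ {1, 2, 3}) be the placements that put person i in their forbidden loading bay. Any j of these fix j positions, leaving (4−j)! ways to fill the rest, and there are C(3,j) ways to pick which j.
By inclusion–exclusion, the number of valid placements is Σ_{j=0}^{3} (−1)^j C(3,j)·(4−j)!.
Computing: 24 − 18 + 6 − 1 = 11.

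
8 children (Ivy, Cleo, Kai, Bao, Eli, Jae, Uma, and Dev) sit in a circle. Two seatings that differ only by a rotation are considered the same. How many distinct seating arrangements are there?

Fix one person's seat to break rotational symmetry; the remaining 7 people can be arranged in (7)! = 5040 ways.

5040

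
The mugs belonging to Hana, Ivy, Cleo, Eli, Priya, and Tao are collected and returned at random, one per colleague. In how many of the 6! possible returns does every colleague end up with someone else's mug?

265

Let Aᵢ be the assignments in which colleague i gets their own mug. We want the size of the complement of A₁∪…∪A_6.
By inclusion–exclusion this is Σ_{j=0}^{6} (−1)^j C(6,j)·(6−j)!.
Computing: 720 − 720 + 360 − 120 + 30 − 6 + 1 = 265.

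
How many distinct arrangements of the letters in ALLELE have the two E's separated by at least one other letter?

40

There are 6!/(3!·2!) = 60 arrangements of ALLELE in total.
If the two E's are adjacent, glue them into one block, leaving 5 items to arrange: (5)!/(3!) = 20 ways.
Subtracting, 60 − 20 = 40 arrangements keep the E's apart.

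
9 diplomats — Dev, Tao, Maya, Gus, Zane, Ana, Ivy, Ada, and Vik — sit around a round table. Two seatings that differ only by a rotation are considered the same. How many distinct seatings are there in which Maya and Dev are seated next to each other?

10080

Glue Maya and Dev into a block (2 internal orders). Seating 8 units around a circle gives (7)! arrangements.
So 2 × (7)! = 2 × 5040 = 10080.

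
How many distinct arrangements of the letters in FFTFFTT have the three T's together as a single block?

5

Treat the 3 copies of T as a single block. The multiset to arrange is then {TTT, F, F, F, F}, 5 items in all.
That gives (5)!/(4!) = 5 arrangements.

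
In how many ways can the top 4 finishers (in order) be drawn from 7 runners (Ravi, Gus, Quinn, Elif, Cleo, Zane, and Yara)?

840

There are 7 choices for 1st place, 6 for 2nd, and so on down to 4 for position 4.
That gives 7 × 6 × 5 × 4 = 840.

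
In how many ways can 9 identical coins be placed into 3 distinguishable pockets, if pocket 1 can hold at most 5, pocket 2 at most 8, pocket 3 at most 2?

17

Ignoring the caps, the number of non-negative solutions to x_1+…+x_3 = 9 is C(11,2) = 55.
Subtract solutions that violate a single cap (substitute x_i' = x_i − (cap_i+1)): x_1 ≥ 6 gives C(5,2) = 10; x_2 ≥ 9 gives C(2,2) = 1; x_3 ≥ 3 gives C(8,2) = 28. Together 39.
Add back pairs where two caps are both exceeded: 0 + 1 + 0 = 1.
By inclusion–exclusion the count is 55 − 39 + 1 = 17.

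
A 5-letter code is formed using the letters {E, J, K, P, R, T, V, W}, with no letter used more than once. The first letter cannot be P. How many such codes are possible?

5880

The first letter has 8−1 = 7 choices (anything except P).
The remaining 4 letters are filled from the other 7 symbols without repetition: 7 × 6 × 5 × 4 = 840.
Total: 7 × 840 = 5880.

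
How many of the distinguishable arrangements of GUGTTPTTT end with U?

168

Fix U in the last position and arrange the remaining 8 letters.
Those 8 letters have G appearing twice and T appearing 5 times, giving (8)!/(5!·2!) = 168.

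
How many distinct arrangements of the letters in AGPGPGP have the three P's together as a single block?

Treat the 3 copies of P as a single block. The multiset to arrange is then {PPP, A, G, G, G}, 5 items in all.
That gives (5)!/(3!) = 20 arrangements.

20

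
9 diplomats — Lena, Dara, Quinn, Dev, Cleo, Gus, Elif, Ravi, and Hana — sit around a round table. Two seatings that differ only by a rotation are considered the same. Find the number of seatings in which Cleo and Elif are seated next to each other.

Glue Cleo and Elif into a block (2 internal orders). Seating 8 units around a circle gives (7)! arrangements.
So 2 × (7)! = 2 × 5040 = 10080.

10080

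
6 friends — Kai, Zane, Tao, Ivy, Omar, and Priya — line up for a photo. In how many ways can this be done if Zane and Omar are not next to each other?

480

Of the 6! = 720 arrangements, those with Zane and Omar adjacent number 2 × 5! = 240 (treat the pair as a block with 2 internal orders).
Complementary counting: 720 − 240 = 480.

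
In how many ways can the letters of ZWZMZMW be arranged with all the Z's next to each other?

30

Treat the 3 copies of Z as a single block. The multiset to arrange is then {ZZZ, M, M, W, W}, 5 items in all.
That gives (5)!/(2!·2!) = 30 arrangements.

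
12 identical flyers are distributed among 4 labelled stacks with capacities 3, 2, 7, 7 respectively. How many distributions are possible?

66

By stars and bars, unrestricted non-negative solutions to x_1+…+x_4 = 12 number C(12+3,3) = 455.
Subtract solutions that violate a single cap (substitute x_i' = x_i − (cap_i+1)): x_1 ≥ 4 gives C(11,3) = 165; x_2 ≥ 3 gives C(12,3) = 220; x_3 ≥ 8 gives C(7,3) = 35; x_4 ≥ 8 gives C(7,3) = 35. Together 455.
Add back pairs where two caps are both exceeded: 56 + 1 + 1 + 4 + 4 + 0 = 66.
By inclusion–exclusion the count is 455 − 455 + 66 = 66.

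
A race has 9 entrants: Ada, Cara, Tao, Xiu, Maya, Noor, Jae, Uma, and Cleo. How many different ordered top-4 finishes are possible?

This is an ordered selection of 4 from 9: P(9,4).
That gives 9 × 8 × 7 × 6 = 3024.

3024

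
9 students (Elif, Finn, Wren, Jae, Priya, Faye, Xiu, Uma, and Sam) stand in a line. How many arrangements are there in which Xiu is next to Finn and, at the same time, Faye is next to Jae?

20160

Treat {Xiu,Finn} as one block (2 orders) and {Faye,Jae} as another (2 orders).
That leaves 7 units to arrange: 2 × 2 × 7! = 4 × 5040 = 20160.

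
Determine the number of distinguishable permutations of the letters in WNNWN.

10

WNNWN has 5 letters with N appearing 3 times and W appearing twice.
So there are 5! / (3!·2!) = 10 distinguishable arrangements.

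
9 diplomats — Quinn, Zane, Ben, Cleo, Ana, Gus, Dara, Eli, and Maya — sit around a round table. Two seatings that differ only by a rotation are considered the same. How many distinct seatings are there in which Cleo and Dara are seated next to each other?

Treat {Cleo, Dara} as one unit (2 internal orders) and seat the resulting 8 units around the table: (7)! circular arrangements.
So 2 × (7)! = 2 × 5040 = 10080.

10080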